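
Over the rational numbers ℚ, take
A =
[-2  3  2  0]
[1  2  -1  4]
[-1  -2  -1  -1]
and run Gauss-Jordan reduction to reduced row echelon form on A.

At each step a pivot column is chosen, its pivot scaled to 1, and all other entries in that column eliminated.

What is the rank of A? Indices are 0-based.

pivot(0,0)=-2: scale R0 → (1, -3/2, -1, 0)
  clear (1,0): R1 −= (1)R0 → (0, 7/2, 0, 4)
  clear (2,0): R2 −= (-1)R0 → (0, -7/2, -2, -1)
pivot(1,1)=7/2: scale R1 → (0, 1, 0, 8/7)
  clear (0,1): R0 −= (-3/2)R1 → (1, 0, -1, 12/7)
  clear (2,1): R2 −= (-7/2)R1 → (0, 0, -2, 3)
pivot(2,2)=-2: scale R2 → (0, 0, 1, -3/2)
  clear (0,2): R0 −= (-1)R2 → (1, 0, 0, 3/14)

rank = 3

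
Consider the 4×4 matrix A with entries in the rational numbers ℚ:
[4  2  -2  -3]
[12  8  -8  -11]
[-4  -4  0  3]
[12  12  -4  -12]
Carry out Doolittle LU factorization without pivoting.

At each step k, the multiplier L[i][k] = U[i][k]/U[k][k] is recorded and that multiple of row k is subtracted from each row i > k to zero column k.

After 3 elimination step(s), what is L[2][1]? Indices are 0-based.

L[2][1] = -1

k=0: U[0][0]=4
  eliminate (1,0): mult=3, new row 1: (0, 2, -2, -2); set L[1][0]=3
  eliminate (2,0): mult=-1, new row 2: (0, -2, -2, 0); set L[2][0]=-1
  eliminate (3,0): mult=3, new row 3: (0, 6, 2, -3); set L[3][0]=3
k=1: U[1][1]=2
  eliminate (2,1): mult=-1, new row 2: (0, 0, -4, -2); set L[2][1]=-1
  eliminate (3,1): mult=3, new row 3: (0, 0, 8, 3); set L[3][1]=3
k=2: U[2][2]=-4
  eliminate (3,2): mult=-2, new row 3: (0, 0, 0, -1); set L[3][2]=-2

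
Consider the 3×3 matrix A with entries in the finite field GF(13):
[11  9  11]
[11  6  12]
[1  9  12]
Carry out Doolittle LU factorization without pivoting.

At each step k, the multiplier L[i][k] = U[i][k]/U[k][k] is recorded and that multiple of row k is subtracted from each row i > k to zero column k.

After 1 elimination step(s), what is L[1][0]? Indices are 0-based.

L[1][0] = 1

Step 1: pivot at (0,0) is 11.
  row1 ← row1 − (1)·row0  ⇒  L[1][0]=1, U row1=(0, 10, 1)
  row2 ← row2 − (6)·row0  ⇒  L[2][0]=6, U row2=(0, 7, 11)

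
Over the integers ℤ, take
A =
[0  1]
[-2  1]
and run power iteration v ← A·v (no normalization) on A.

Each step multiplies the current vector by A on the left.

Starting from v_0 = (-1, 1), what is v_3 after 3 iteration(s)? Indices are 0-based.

v_0 = (-1, 1).
v_1 = A·v_0 = (1, 3).
v_2 = A·v_1 = (3, 1).
v_3 = A·v_2 = (1, -5).

v_3 = (1, -5)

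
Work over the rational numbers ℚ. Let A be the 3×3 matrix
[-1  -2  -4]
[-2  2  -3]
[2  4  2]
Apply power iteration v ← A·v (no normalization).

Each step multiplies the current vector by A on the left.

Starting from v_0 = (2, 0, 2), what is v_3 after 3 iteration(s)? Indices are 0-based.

v_3 = (226, 88, -188)

v_0 = (2, 0, 2).
v_1 = A·v_0 = (-10, -10, 8).
v_2 = A·v_1 = (-2, -24, -44).
v_3 = A·v_2 = (226, 88, -188).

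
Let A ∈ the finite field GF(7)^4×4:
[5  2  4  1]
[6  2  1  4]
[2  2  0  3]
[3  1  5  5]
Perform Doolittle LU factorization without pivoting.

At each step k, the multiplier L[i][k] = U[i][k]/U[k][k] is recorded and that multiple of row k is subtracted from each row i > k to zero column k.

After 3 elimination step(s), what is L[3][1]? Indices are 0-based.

L[3][1] = 4

[col 0] pivot 5
  R1 -= 4*R0 → (0, 1, 6, 0)  (L[1][0] := 4)
  R2 -= 6*R0 → (0, 4, 4, 4)  (L[2][0] := 6)
  R3 -= 2*R0 → (0, 4, 4, 3)  (L[3][0] := 2)
[col 1] pivot 1
  R2 -= 4*R1 → (0, 0, 1, 4)  (L[2][1] := 4)
  R3 -= 4*R1 → (0, 0, 1, 3)  (L[3][1] := 4)
[col 2] pivot 1
  R3 -= 1*R2 → (0, 0, 0, 6)  (L[3][2] := 1)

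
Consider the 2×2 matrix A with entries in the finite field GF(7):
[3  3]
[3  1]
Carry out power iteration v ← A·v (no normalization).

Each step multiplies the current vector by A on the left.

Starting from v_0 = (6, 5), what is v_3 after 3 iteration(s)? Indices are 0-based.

v_3 = (2, 3)

v_0 = (6, 5).
v_1 = A·v_0 = (5, 2).
v_2 = A·v_1 = (0, 3).
v_3 = A·v_2 = (2, 3).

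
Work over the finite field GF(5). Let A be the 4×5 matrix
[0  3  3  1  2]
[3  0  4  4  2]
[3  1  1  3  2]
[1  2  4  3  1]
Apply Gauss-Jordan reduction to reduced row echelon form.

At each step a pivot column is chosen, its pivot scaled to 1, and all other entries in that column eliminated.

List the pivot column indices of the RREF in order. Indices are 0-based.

step 1: exchange rows 0,1
step 1: normalize row 0 (÷3) = (1, 0, 3, 3, 4)
  row 2: subtract 3×row0 = (0, 1, 2, 4, 0)
  row 3: subtract 1×row0 = (0, 2, 1, 0, 2)
step 2: normalize row 1 (÷3) = (0, 1, 1, 2, 4)
  row 2: subtract 1×row1 = (0, 0, 1, 2, 1)
  row 3: subtract 2×row1 = (0, 0, 4, 1, 4)
step 3: normalize row 2 (÷1) = (0, 0, 1, 2, 1)
  row 0: subtract 3×row2 = (1, 0, 0, 2, 1)
  row 1: subtract 1×row2 = (0, 1, 0, 0, 3)
  row 3: subtract 4×row2 = (0, 0, 0, 3, 0)
step 4: normalize row 3 (÷3) = (0, 0, 0, 1, 0)
  row 0: subtract 2×row3 = (1, 0, 0, 0, 1)
  row 2: subtract 2×row3 = (0, 0, 1, 0, 1)

pivot columns: 0, 1, 2, 3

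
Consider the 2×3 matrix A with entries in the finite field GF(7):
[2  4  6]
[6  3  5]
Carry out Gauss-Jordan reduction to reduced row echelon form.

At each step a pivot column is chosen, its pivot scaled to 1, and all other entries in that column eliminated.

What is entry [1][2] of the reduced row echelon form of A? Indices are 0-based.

M[1][2] = 3

step 1: normalize row 0 (÷2) = (1, 2, 3)
  row 1: subtract 6×row0 = (0, 5, 1)
step 2: normalize row 1 (÷5) = (0, 1, 3)
  row 0: subtract 2×row1 = (1, 0, 4)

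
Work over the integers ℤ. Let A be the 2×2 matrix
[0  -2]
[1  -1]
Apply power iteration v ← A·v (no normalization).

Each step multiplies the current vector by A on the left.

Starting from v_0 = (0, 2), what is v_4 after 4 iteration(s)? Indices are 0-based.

v_0 = (0, 2).
v_1 = A·v_0 = (-4, -2).
v_2 = A·v_1 = (4, -2).
v_3 = A·v_2 = (4, 6).
v_4 = A·v_3 = (-12, -2).

v_4 = (-12, -2)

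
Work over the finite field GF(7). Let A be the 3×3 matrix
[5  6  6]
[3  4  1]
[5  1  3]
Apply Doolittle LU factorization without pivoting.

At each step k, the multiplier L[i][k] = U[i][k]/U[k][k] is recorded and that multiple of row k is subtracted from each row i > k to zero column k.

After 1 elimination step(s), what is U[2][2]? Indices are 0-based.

Step 1: pivot at (0,0) is 5.
  row1 ← row1 − (2)·row0  ⇒  L[1][0]=2, U row1=(0, 6, 3)
  row2 ← row2 − (1)·row0  ⇒  L[2][0]=1, U row2=(0, 2, 4)

U[2][2] = 4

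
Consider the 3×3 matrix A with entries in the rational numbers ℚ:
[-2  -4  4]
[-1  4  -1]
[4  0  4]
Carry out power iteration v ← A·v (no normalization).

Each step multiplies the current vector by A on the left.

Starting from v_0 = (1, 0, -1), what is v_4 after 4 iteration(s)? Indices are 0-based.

v_4 = (-48, 336, -768)

v_0 = (1, 0, -1).
v_1 = A·v_0 = (-6, 0, 0).
v_2 = A·v_1 = (12, 6, -24).
v_3 = A·v_2 = (-144, 36, -48).
v_4 = A·v_3 = (-48, 336, -768).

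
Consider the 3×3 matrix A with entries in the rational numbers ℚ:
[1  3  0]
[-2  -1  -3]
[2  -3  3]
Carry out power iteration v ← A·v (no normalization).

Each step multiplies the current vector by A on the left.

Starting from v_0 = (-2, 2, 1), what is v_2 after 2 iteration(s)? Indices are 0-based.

v_0 = (-2, 2, 1).
v_1 = A·v_0 = (4, -1, -7).
v_2 = A·v_1 = (1, 14, -10).

v_2 = (1, 14, -10)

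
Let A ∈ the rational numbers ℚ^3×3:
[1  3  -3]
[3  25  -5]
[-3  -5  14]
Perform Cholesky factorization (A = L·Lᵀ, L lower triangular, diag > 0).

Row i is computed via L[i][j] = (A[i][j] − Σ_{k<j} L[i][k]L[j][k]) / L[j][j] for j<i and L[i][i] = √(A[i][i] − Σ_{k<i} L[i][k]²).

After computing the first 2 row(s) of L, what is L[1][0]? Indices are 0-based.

Step 1: L[0][0] = √(1) = 1.
  L[1][0] = (3) / L[0][0] = 3.
Step 2: L[1][1] = √(16) = 4.

L[1][0] = 3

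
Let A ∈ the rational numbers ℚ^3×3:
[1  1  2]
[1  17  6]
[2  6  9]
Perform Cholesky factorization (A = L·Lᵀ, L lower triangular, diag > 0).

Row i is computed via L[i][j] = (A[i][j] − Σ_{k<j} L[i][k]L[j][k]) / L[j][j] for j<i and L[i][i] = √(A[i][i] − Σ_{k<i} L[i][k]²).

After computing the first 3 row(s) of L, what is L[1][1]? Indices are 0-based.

Step 1: L[0][0] = √(1) = 1.
  L[1][0] = (1) / L[0][0] = 1.
Step 2: L[1][1] = √(16) = 4.
  L[2][0] = (2) / L[0][0] = 2.
  L[2][1] = (4) / L[1][1] = 1.
Step 3: L[2][2] = √(4) = 2.

L[1][1] = 4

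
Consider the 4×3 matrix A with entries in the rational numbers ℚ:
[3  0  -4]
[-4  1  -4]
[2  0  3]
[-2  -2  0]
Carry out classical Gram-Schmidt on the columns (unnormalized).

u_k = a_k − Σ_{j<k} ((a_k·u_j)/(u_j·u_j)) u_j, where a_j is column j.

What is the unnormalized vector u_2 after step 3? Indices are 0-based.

u_2 = (-54/11, -328/165, 79/33, -164/165)

Step 1: u_0 = a_0 = (3, -4, 2, -2).
Step 2: u_1 = a_1 − (0)·u_0 = (0, 1, 0, -2).
Step 3: u_2 = a_2 − (10/33)·u_0 − (-4/5)·u_1 = (-54/11, -328/165, 79/33, -164/165).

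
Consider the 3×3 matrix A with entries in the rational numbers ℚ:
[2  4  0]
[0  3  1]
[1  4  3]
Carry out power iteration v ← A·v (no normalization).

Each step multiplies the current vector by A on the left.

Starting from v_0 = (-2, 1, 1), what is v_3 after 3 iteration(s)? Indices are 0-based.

v_3 = (100, 82, 177)

v_0 = (-2, 1, 1).
v_1 = A·v_0 = (0, 4, 5).
v_2 = A·v_1 = (16, 17, 31).
v_3 = A·v_2 = (100, 82, 177).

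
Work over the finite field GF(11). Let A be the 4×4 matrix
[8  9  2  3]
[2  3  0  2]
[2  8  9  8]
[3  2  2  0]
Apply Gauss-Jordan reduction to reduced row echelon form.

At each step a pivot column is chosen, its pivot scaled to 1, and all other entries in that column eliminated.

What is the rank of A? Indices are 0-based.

rank = 4

pivot(0,0)=8: scale R0 → (1, 8, 3, 10)
  clear (1,0): R1 −= (2)R0 → (0, 9, 5, 4)
  clear (2,0): R2 −= (2)R0 → (0, 3, 3, 10)
  clear (3,0): R3 −= (3)R0 → (0, 0, 4, 3)
pivot(1,1)=9: scale R1 → (0, 1, 3, 9)
  clear (0,1): R0 −= (8)R1 → (1, 0, 1, 4)
  clear (2,1): R2 −= (3)R1 → (0, 0, 5, 5)
pivot(2,2)=5: scale R2 → (0, 0, 1, 1)
  clear (0,2): R0 −= (1)R2 → (1, 0, 0, 3)
  clear (1,2): R1 −= (3)R2 → (0, 1, 0, 6)
  clear (3,2): R3 −= (4)R2 → (0, 0, 0, 10)
pivot(3,3)=10: scale R3 → (0, 0, 0, 1)
  clear (0,3): R0 −= (3)R3 → (1, 0, 0, 0)
  clear (1,3): R1 −= (6)R3 → (0, 1, 0, 0)
  clear (2,3): R2 −= (1)R3 → (0, 0, 1, 0)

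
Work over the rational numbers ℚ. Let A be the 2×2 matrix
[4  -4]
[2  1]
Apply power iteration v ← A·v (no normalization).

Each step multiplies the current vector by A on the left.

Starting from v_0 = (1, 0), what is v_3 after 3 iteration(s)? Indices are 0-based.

v_0 = (1, 0).
v_1 = A·v_0 = (4, 2).
v_2 = A·v_1 = (8, 10).
v_3 = A·v_2 = (-8, 26).

v_3 = (-8, 26)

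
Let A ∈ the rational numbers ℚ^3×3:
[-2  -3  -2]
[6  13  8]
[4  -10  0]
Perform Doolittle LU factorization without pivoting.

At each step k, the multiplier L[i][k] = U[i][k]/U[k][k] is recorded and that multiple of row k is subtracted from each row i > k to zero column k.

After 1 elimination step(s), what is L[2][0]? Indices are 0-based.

L[2][0] = -2

[col 0] pivot -2
  R1 -= -3*R0 → (0, 4, 2)  (L[1][0] := -3)
  R2 -= -2*R0 → (0, -16, -4)  (L[2][0] := -2)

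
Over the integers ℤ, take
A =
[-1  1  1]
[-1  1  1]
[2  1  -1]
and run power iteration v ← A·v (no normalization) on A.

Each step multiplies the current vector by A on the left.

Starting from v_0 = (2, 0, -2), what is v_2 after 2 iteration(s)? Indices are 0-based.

v_0 = (2, 0, -2).
v_1 = A·v_0 = (-4, -4, 6).
v_2 = A·v_1 = (6, 6, -18).

v_2 = (6, 6, -18)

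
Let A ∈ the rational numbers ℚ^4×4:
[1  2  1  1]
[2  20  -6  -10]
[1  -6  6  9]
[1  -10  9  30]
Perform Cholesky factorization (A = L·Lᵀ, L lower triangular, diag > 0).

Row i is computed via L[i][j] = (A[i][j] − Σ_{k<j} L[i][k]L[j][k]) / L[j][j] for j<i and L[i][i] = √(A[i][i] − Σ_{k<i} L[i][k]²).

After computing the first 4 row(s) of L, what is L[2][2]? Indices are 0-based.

L[2][2] = 1

Step 1: L[0][0] = √(1) = 1.
  L[1][0] = (2) / L[0][0] = 2.
Step 2: L[1][1] = √(16) = 4.
  L[2][0] = (1) / L[0][0] = 1.
  L[2][1] = (-8) / L[1][1] = -2.
Step 3: L[2][2] = √(1) = 1.
  L[3][0] = (1) / L[0][0] = 1.
  L[3][1] = (-12) / L[1][1] = -3.
  L[3][2] = (2) / L[2][2] = 2.
Step 4: L[3][3] = √(16) = 4.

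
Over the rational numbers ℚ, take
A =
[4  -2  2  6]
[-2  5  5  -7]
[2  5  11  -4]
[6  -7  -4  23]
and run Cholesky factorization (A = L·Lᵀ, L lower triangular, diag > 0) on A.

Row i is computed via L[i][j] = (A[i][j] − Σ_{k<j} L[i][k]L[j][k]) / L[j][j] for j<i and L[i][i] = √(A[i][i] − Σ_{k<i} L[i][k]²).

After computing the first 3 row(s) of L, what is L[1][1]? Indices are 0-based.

Step 1: L[0][0] = √(4) = 2.
  L[1][0] = (-2) / L[0][0] = -1.
Step 2: L[1][1] = √(4) = 2.
  L[2][0] = (2) / L[0][0] = 1.
  L[2][1] = (6) / L[1][1] = 3.
Step 3: L[2][2] = √(1) = 1.

L[1][1] = 2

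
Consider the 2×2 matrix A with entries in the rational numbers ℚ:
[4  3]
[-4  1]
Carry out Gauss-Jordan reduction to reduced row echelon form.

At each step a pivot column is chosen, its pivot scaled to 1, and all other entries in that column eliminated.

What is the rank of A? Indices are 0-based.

rank = 2

step 1: normalize row 0 (÷4) = (1, 3/4)
  row 1: subtract -4×row0 = (0, 4)
step 2: normalize row 1 (÷4) = (0, 1)
  row 0: subtract 3/4×row1 = (1, 0)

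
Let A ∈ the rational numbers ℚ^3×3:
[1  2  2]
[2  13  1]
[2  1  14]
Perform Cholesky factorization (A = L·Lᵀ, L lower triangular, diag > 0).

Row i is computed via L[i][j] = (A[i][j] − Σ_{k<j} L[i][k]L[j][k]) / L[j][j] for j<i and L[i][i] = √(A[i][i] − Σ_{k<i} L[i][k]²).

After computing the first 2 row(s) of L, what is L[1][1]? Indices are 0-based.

Step 1: L[0][0] = √(1) = 1.
  L[1][0] = (2) / L[0][0] = 2.
Step 2: L[1][1] = √(9) = 3.

L[1][1] = 3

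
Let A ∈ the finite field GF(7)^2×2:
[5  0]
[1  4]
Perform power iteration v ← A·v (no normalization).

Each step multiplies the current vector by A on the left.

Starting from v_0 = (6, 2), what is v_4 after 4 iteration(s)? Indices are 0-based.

v_4 = (5, 3)

v_0 = (6, 2).
v_1 = A·v_0 = (2, 0).
v_2 = A·v_1 = (3, 2).
v_3 = A·v_2 = (1, 4).
v_4 = A·v_3 = (5, 3).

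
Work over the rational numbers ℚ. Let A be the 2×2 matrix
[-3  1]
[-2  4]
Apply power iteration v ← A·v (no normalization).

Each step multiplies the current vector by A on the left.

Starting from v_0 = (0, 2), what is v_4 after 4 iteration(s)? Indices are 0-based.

v_0 = (0, 2).
v_1 = A·v_0 = (2, 8).
v_2 = A·v_1 = (2, 28).
v_3 = A·v_2 = (22, 108).
v_4 = A·v_3 = (42, 388).

v_4 = (42, 388)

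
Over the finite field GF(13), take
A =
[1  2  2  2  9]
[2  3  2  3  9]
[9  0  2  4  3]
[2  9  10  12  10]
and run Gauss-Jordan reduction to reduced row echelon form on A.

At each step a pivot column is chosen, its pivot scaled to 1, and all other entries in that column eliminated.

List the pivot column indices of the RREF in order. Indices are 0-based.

pivot columns: 0, 1, 2, 3

pivot(0,0)=1: scale R0 → (1, 2, 2, 2, 9)
  clear (1,0): R1 −= (2)R0 → (0, 12, 11, 12, 4)
  clear (2,0): R2 −= (9)R0 → (0, 8, 10, 12, 0)
  clear (3,0): R3 −= (2)R0 → (0, 5, 6, 8, 5)
pivot(1,1)=12: scale R1 → (0, 1, 2, 1, 9)
  clear (0,1): R0 −= (2)R1 → (1, 0, 11, 0, 4)
  clear (2,1): R2 −= (8)R1 → (0, 0, 7, 4, 6)
  clear (3,1): R3 −= (5)R1 → (0, 0, 9, 3, 12)
pivot(2,2)=7: scale R2 → (0, 0, 1, 8, 12)
  clear (0,2): R0 −= (11)R2 → (1, 0, 0, 3, 2)
  clear (1,2): R1 −= (2)R2 → (0, 1, 0, 11, 11)
  clear (3,2): R3 −= (9)R2 → (0, 0, 0, 9, 8)
pivot(3,3)=9: scale R3 → (0, 0, 0, 1, 11)
  clear (0,3): R0 −= (3)R3 → (1, 0, 0, 0, 8)
  clear (1,3): R1 −= (11)R3 → (0, 1, 0, 0, 7)
  clear (2,3): R2 −= (8)R3 → (0, 0, 1, 0, 2)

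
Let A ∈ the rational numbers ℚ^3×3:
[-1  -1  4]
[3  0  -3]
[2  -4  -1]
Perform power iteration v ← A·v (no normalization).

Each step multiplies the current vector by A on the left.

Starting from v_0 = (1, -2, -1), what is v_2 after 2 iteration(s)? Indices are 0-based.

v_2 = (41, -42, -41)

v_0 = (1, -2, -1).
v_1 = A·v_0 = (-3, 6, 11).
v_2 = A·v_1 = (41, -42, -41).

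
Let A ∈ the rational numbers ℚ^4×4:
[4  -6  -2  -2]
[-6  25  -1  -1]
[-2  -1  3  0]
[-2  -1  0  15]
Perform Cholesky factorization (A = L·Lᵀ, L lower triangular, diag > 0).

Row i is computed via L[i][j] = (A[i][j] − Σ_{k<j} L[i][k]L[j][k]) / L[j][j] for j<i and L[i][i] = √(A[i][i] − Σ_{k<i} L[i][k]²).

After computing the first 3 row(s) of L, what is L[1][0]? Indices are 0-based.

Step 1: L[0][0] = √(4) = 2.
  L[1][0] = (-6) / L[0][0] = -3.
Step 2: L[1][1] = √(16) = 4.
  L[2][0] = (-2) / L[0][0] = -1.
  L[2][1] = (-4) / L[1][1] = -1.
Step 3: L[2][2] = √(1) = 1.

L[1][0] = -3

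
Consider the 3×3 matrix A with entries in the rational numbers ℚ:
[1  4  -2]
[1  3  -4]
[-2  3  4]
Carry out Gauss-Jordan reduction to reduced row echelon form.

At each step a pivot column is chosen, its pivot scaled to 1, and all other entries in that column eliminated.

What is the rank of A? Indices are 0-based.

rank = 3

pivot(0,0)=1: scale R0 → (1, 4, -2)
  clear (1,0): R1 −= (1)R0 → (0, -1, -2)
  clear (2,0): R2 −= (-2)R0 → (0, 11, 0)
pivot(1,1)=-1: scale R1 → (0, 1, 2)
  clear (0,1): R0 −= (4)R1 → (1, 0, -10)
  clear (2,1): R2 −= (11)R1 → (0, 0, -22)
pivot(2,2)=-22: scale R2 → (0, 0, 1)
  clear (0,2): R0 −= (-10)R2 → (1, 0, 0)
  clear (1,2): R1 −= (2)R2 → (0, 1, 0)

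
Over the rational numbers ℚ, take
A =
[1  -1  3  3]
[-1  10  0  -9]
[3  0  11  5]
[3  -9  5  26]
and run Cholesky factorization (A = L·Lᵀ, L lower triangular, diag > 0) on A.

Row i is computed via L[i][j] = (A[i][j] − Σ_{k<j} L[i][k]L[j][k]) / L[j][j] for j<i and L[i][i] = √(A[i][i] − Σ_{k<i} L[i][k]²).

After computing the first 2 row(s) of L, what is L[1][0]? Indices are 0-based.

Step 1: L[0][0] = √(1) = 1.
  L[1][0] = (-1) / L[0][0] = -1.
Step 2: L[1][1] = √(9) = 3.

L[1][0] = -1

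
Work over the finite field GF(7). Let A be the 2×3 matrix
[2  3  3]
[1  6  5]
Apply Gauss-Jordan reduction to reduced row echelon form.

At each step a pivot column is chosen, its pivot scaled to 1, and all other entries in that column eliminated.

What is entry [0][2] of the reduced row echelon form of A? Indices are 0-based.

step 1: normalize row 0 (÷2) = (1, 5, 5)
  row 1: subtract 1×row0 = (0, 1, 0)
step 2: normalize row 1 (÷1) = (0, 1, 0)
  row 0: subtract 5×row1 = (1, 0, 5)

M[0][2] = 5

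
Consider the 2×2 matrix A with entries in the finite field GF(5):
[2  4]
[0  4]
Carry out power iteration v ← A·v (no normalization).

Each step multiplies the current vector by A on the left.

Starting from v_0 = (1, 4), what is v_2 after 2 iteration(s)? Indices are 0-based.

v_0 = (1, 4).
v_1 = A·v_0 = (3, 1).
v_2 = A·v_1 = (0, 4).

v_2 = (0, 4)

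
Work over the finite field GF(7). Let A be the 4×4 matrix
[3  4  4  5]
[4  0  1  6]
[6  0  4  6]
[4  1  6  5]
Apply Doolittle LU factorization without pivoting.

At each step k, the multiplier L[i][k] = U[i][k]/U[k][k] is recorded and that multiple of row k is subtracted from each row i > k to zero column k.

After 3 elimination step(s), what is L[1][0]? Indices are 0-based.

L[1][0] = 6

[col 0] pivot 3
  R1 -= 6*R0 → (0, 4, 5, 4)  (L[1][0] := 6)
  R2 -= 2*R0 → (0, 6, 3, 3)  (L[2][0] := 2)
  R3 -= 6*R0 → (0, 5, 3, 3)  (L[3][0] := 6)
[col 1] pivot 4
  R2 -= 5*R1 → (0, 0, 6, 4)  (L[2][1] := 5)
  R3 -= 3*R1 → (0, 0, 2, 5)  (L[3][1] := 3)
[col 2] pivot 6
  R3 -= 5*R2 → (0, 0, 0, 6)  (L[3][2] := 5)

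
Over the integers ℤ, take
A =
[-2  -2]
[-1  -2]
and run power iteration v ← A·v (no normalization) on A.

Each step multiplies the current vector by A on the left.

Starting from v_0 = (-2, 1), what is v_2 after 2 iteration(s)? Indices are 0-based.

v_2 = (-4, -2)

v_0 = (-2, 1).
v_1 = A·v_0 = (2, 0).
v_2 = A·v_1 = (-4, -2).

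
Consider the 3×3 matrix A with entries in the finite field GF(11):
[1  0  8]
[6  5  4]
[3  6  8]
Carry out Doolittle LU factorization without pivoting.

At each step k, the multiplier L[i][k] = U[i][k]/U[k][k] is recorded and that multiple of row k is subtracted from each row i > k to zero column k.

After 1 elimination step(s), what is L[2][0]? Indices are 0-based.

L[2][0] = 3

[col 0] pivot 1
  R1 -= 6*R0 → (0, 5, 0)  (L[1][0] := 6)
  R2 -= 3*R0 → (0, 6, 6)  (L[2][0] := 3)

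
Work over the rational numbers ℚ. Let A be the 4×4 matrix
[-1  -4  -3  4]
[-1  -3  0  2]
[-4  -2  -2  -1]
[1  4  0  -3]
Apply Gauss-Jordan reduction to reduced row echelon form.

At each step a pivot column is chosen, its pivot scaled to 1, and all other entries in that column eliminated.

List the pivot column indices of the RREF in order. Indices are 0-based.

pivot columns: 0, 1, 2, 3

step 1: normalize row 0 (÷-1) = (1, 4, 3, -4)
  row 1: subtract -1×row0 = (0, 1, 3, -2)
  row 2: subtract -4×row0 = (0, 14, 10, -17)
  row 3: subtract 1×row0 = (0, 0, -3, 1)
step 2: normalize row 1 (÷1) = (0, 1, 3, -2)
  row 0: subtract 4×row1 = (1, 0, -9, 4)
  row 2: subtract 14×row1 = (0, 0, -32, 11)
step 3: normalize row 2 (÷-32) = (0, 0, 1, -11/32)
  row 0: subtract -9×row2 = (1, 0, 0, 29/32)
  row 1: subtract 3×row2 = (0, 1, 0, -31/32)
  row 3: subtract -3×row2 = (0, 0, 0, -1/32)
step 4: normalize row 3 (÷-1/32) = (0, 0, 0, 1)
  row 0: subtract 29/32×row3 = (1, 0, 0, 0)
  row 1: subtract -31/32×row3 = (0, 1, 0, 0)
  row 2: subtract -11/32×row3 = (0, 0, 1, 0)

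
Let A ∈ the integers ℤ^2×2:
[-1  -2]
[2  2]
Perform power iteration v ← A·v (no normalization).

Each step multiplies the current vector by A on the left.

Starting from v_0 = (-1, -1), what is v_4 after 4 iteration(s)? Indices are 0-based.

v_0 = (-1, -1).
v_1 = A·v_0 = (3, -4).
v_2 = A·v_1 = (5, -2).
v_3 = A·v_2 = (-1, 6).
v_4 = A·v_3 = (-11, 10).

v_4 = (-11, 10)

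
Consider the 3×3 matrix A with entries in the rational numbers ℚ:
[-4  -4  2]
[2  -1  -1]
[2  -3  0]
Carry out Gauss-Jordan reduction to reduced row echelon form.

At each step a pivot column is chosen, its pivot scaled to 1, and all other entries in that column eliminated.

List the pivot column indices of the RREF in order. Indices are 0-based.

step 1: normalize row 0 (÷-4) = (1, 1, -1/2)
  row 1: subtract 2×row0 = (0, -3, 0)
  row 2: subtract 2×row0 = (0, -5, 1)
step 2: normalize row 1 (÷-3) = (0, 1, 0)
  row 0: subtract 1×row1 = (1, 0, -1/2)
  row 2: subtract -5×row1 = (0, 0, 1)
step 3: normalize row 2 (÷1) = (0, 0, 1)
  row 0: subtract -1/2×row2 = (1, 0, 0)

pivot columns: 0, 1, 2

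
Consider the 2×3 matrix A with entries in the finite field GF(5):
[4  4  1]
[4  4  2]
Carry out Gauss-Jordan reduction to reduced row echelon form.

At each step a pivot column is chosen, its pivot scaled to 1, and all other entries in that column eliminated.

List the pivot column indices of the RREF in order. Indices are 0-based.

pivot(0,0)=4: scale R0 → (1, 1, 4)
  clear (1,0): R1 −= (4)R0 → (0, 0, 1)
col 1: no nonzero at/below row 1; advance.
pivot(1,2)=1: scale R1 → (0, 0, 1)
  clear (0,2): R0 −= (4)R1 → (1, 1, 0)

pivot columns: 0, 2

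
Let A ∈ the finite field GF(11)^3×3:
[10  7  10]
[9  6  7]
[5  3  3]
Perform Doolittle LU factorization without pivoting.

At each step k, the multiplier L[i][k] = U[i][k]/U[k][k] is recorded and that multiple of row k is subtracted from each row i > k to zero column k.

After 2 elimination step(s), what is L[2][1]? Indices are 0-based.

L[2][1] = 9

[col 0] pivot 10
  R1 -= 2*R0 → (0, 3, 9)  (L[1][0] := 2)
  R2 -= 6*R0 → (0, 5, 9)  (L[2][0] := 6)
[col 1] pivot 3
  R2 -= 9*R1 → (0, 0, 5)  (L[2][1] := 9)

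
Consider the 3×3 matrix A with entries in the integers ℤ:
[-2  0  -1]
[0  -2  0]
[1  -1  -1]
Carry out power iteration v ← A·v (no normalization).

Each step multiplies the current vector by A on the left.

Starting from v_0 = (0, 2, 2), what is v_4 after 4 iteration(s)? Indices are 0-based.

v_0 = (0, 2, 2).
v_1 = A·v_0 = (-2, -4, -4).
v_2 = A·v_1 = (8, 8, 6).
v_3 = A·v_2 = (-22, -16, -6).
v_4 = A·v_3 = (50, 32, 0).

v_4 = (50, 32, 0)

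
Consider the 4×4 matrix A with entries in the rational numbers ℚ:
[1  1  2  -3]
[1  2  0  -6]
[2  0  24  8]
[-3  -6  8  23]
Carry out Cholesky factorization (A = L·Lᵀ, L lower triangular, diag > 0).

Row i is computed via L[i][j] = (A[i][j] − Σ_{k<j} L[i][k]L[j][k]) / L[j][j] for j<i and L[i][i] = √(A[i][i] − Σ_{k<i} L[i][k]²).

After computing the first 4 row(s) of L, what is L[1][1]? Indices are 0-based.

Step 1: L[0][0] = √(1) = 1.
  L[1][0] = (1) / L[0][0] = 1.
Step 2: L[1][1] = √(1) = 1.
  L[2][0] = (2) / L[0][0] = 2.
  L[2][1] = (-2) / L[1][1] = -2.
Step 3: L[2][2] = √(16) = 4.
  L[3][0] = (-3) / L[0][0] = -3.
  L[3][1] = (-3) / L[1][1] = -3.
  L[3][2] = (8) / L[2][2] = 2.
Step 4: L[3][3] = √(1) = 1.

L[1][1] = 1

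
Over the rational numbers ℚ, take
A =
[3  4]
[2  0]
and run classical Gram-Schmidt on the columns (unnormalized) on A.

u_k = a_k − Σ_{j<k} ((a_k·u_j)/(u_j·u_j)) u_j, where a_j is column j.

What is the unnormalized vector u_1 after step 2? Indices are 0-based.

Step 1: u_0 = a_0 = (3, 2).
Step 2: u_1 = a_1 − (12/13)·u_0 = (16/13, -24/13).

u_1 = (16/13, -24/13)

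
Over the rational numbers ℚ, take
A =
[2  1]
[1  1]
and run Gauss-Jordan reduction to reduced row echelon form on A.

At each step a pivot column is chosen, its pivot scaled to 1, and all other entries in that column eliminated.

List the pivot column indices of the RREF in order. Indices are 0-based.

pivot columns: 0, 1

step 1: normalize row 0 (÷2) = (1, 1/2)
  row 1: subtract 1×row0 = (0, 1/2)
step 2: normalize row 1 (÷1/2) = (0, 1)
  row 0: subtract 1/2×row1 = (1, 0)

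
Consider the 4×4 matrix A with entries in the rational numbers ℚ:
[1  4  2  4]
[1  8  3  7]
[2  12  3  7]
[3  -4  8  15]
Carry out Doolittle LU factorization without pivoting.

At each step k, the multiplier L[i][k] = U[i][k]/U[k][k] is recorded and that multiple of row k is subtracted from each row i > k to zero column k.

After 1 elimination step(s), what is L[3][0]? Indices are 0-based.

Step 1: pivot at (0,0) is 1.
  row1 ← row1 − (1)·row0  ⇒  L[1][0]=1, U row1=(0, 4, 1, 3)
  row2 ← row2 − (2)·row0  ⇒  L[2][0]=2, U row2=(0, 4, -1, -1)
  row3 ← row3 − (3)·row0  ⇒  L[3][0]=3, U row3=(0, -16, 2, 3)

L[3][0] = 3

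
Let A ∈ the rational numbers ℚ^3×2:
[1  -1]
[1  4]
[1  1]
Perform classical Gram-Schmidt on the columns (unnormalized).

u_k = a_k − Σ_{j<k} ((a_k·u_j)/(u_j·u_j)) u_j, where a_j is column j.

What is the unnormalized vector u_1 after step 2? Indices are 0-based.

Step 1: u_0 = a_0 = (1, 1, 1).
Step 2: u_1 = a_1 − (4/3)·u_0 = (-7/3, 8/3, -1/3).

u_1 = (-7/3, 8/3, -1/3)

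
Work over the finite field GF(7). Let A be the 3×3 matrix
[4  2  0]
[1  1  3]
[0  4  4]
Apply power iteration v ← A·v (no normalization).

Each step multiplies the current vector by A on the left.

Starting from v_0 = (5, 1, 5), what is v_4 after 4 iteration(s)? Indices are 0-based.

v_0 = (5, 1, 5).
v_1 = A·v_0 = (1, 0, 3).
v_2 = A·v_1 = (4, 3, 5).
v_3 = A·v_2 = (1, 1, 4).
v_4 = A·v_3 = (6, 0, 6).

v_4 = (6, 0, 6)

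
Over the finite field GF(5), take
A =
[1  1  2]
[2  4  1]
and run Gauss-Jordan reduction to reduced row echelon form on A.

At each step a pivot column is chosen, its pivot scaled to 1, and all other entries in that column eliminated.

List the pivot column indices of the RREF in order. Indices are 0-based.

pivot columns: 0, 1

step 1: normalize row 0 (÷1) = (1, 1, 2)
  row 1: subtract 2×row0 = (0, 2, 2)
step 2: normalize row 1 (÷2) = (0, 1, 1)
  row 0: subtract 1×row1 = (1, 0, 1)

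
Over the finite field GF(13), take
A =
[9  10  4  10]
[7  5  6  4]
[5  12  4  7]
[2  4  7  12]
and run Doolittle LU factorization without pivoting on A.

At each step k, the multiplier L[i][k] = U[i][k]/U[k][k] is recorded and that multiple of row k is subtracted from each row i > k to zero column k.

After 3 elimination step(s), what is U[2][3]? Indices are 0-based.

k=0: U[0][0]=9
  eliminate (1,0): mult=8, new row 1: (0, 3, 0, 2); set L[1][0]=8
  eliminate (2,0): mult=2, new row 2: (0, 5, 9, 0); set L[2][0]=2
  eliminate (3,0): mult=6, new row 3: (0, 9, 9, 4); set L[3][0]=6
k=1: U[1][1]=3
  eliminate (2,1): mult=6, new row 2: (0, 0, 9, 1); set L[2][1]=6
  eliminate (3,1): mult=3, new row 3: (0, 0, 9, 11); set L[3][1]=3
k=2: U[2][2]=9
  eliminate (3,2): mult=1, new row 3: (0, 0, 0, 10); set L[3][2]=1

U[2][3] = 1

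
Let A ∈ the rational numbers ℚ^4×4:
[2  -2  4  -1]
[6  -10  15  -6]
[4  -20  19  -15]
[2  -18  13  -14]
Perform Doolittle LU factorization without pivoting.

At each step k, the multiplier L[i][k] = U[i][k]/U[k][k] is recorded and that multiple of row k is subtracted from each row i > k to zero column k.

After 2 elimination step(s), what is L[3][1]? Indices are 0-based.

L[3][1] = 4

Step 1: pivot at (0,0) is 2.
  row1 ← row1 − (3)·row0  ⇒  L[1][0]=3, U row1=(0, -4, 3, -3)
  row2 ← row2 − (2)·row0  ⇒  L[2][0]=2, U row2=(0, -16, 11, -13)
  row3 ← row3 − (1)·row0  ⇒  L[3][0]=1, U row3=(0, -16, 9, -13)
Step 2: pivot at (1,1) is -4.
  row2 ← row2 − (4)·row1  ⇒  L[2][1]=4, U row2=(0, 0, -1, -1)
  row3 ← row3 − (4)·row1  ⇒  L[3][1]=4, U row3=(0, 0, -3, -1)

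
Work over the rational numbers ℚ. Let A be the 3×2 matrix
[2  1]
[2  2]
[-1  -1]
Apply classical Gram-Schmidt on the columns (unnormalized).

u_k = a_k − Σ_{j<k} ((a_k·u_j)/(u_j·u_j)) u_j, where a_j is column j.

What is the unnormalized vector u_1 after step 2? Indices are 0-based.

u_1 = (-5/9, 4/9, -2/9)

Step 1: u_0 = a_0 = (2, 2, -1).
Step 2: u_1 = a_1 − (7/9)·u_0 = (-5/9, 4/9, -2/9).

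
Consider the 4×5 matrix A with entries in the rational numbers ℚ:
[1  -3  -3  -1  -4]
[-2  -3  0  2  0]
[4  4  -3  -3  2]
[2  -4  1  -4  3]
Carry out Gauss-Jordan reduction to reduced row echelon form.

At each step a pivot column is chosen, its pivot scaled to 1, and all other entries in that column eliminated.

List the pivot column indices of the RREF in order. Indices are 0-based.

pivot columns: 0, 1, 2, 3

[1] R0 /= 1  ⇒  (1, -3, -3, -1, -4)
     R1 -= -2·R0  ⇒  (0, -9, -6, 0, -8)
     R2 -= 4·R0  ⇒  (0, 16, 9, 1, 18)
     R3 -= 2·R0  ⇒  (0, 2, 7, -2, 11)
[2] R1 /= -9  ⇒  (0, 1, 2/3, 0, 8/9)
     R0 -= -3·R1  ⇒  (1, 0, -1, -1, -4/3)
     R2 -= 16·R1  ⇒  (0, 0, -5/3, 1, 34/9)
     R3 -= 2·R1  ⇒  (0, 0, 17/3, -2, 83/9)
[3] R2 /= -5/3  ⇒  (0, 0, 1, -3/5, -34/15)
     R0 -= -1·R2  ⇒  (1, 0, 0, -8/5, -18/5)
     R1 -= 2/3·R2  ⇒  (0, 1, 0, 2/5, 12/5)
     R3 -= 17/3·R2  ⇒  (0, 0, 0, 7/5, 331/15)
[4] R3 /= 7/5  ⇒  (0, 0, 0, 1, 331/21)
     R0 -= -8/5·R3  ⇒  (1, 0, 0, 0, 454/21)
     R1 -= 2/5·R3  ⇒  (0, 1, 0, 0, -82/21)
     R2 -= -3/5·R3  ⇒  (0, 0, 1, 0, 151/21)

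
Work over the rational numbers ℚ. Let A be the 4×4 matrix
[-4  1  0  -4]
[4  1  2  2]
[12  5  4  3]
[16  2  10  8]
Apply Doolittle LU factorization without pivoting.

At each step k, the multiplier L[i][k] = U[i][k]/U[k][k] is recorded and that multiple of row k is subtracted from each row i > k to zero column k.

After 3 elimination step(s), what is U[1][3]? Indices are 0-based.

U[1][3] = -2

[col 0] pivot -4
  R1 -= -1*R0 → (0, 2, 2, -2)  (L[1][0] := -1)
  R2 -= -3*R0 → (0, 8, 4, -9)  (L[2][0] := -3)
  R3 -= -4*R0 → (0, 6, 10, -8)  (L[3][0] := -4)
[col 1] pivot 2
  R2 -= 4*R1 → (0, 0, -4, -1)  (L[2][1] := 4)
  R3 -= 3*R1 → (0, 0, 4, -2)  (L[3][1] := 3)
[col 2] pivot -4
  R3 -= -1*R2 → (0, 0, 0, -3)  (L[3][2] := -1)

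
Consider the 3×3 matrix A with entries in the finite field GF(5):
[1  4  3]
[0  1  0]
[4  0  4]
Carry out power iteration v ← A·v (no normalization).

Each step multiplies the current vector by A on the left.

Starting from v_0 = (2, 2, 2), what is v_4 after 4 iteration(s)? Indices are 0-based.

v_0 = (2, 2, 2).
v_1 = A·v_0 = (1, 2, 1).
v_2 = A·v_1 = (2, 2, 3).
v_3 = A·v_2 = (4, 2, 0).
v_4 = A·v_3 = (2, 2, 1).

v_4 = (2, 2, 1)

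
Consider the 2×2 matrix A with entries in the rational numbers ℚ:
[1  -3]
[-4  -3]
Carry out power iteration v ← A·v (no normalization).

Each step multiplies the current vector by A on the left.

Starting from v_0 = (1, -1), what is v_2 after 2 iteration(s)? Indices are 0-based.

v_0 = (1, -1).
v_1 = A·v_0 = (4, -1).
v_2 = A·v_1 = (7, -13).

v_2 = (7, -13)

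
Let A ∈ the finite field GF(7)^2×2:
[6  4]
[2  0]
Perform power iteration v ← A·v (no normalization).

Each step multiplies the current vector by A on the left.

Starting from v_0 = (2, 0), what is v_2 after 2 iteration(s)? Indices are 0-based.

v_2 = (4, 3)

v_0 = (2, 0).
v_1 = A·v_0 = (5, 4).
v_2 = A·v_1 = (4, 3).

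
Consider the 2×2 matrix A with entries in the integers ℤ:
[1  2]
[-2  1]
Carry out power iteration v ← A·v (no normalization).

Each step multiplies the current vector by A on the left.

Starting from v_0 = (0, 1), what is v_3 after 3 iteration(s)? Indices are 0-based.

v_3 = (-2, -11)

v_0 = (0, 1).
v_1 = A·v_0 = (2, 1).
v_2 = A·v_1 = (4, -3).
v_3 = A·v_2 = (-2, -11).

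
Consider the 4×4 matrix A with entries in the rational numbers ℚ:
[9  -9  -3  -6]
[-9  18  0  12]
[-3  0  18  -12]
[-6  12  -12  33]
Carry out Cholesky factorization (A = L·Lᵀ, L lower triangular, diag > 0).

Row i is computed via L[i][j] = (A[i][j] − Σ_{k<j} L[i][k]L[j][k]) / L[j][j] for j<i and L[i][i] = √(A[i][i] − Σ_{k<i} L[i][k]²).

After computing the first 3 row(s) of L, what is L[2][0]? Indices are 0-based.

Step 1: L[0][0] = √(9) = 3.
  L[1][0] = (-9) / L[0][0] = -3.
Step 2: L[1][1] = √(9) = 3.
  L[2][0] = (-3) / L[0][0] = -1.
  L[2][1] = (-3) / L[1][1] = -1.
Step 3: L[2][2] = √(16) = 4.

L[2][0] = -1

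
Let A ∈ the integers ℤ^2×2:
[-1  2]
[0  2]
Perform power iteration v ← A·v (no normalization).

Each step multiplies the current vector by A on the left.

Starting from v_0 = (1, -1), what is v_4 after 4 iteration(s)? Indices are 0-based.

v_0 = (1, -1).
v_1 = A·v_0 = (-3, -2).
v_2 = A·v_1 = (-1, -4).
v_3 = A·v_2 = (-7, -8).
v_4 = A·v_3 = (-9, -16).

v_4 = (-9, -16)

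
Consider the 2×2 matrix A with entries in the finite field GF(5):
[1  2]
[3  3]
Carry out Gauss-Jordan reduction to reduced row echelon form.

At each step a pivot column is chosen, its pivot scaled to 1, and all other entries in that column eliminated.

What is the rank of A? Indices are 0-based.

rank = 2

[1] R0 /= 1  ⇒  (1, 2)
     R1 -= 3·R0  ⇒  (0, 2)
[2] R1 /= 2  ⇒  (0, 1)
     R0 -= 2·R1  ⇒  (1, 0)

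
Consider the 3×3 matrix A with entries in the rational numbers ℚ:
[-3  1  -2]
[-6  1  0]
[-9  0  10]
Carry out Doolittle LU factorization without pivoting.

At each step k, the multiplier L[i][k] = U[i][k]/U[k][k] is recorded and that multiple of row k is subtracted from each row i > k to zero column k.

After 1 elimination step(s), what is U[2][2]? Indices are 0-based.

[col 0] pivot -3
  R1 -= 2*R0 → (0, -1, 4)  (L[1][0] := 2)
  R2 -= 3*R0 → (0, -3, 16)  (L[2][0] := 3)

U[2][2] = 16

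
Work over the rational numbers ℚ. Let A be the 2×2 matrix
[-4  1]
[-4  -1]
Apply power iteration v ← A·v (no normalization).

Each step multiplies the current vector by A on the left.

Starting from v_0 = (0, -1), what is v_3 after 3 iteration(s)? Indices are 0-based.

v_3 = (-17, -23)

v_0 = (0, -1).
v_1 = A·v_0 = (-1, 1).
v_2 = A·v_1 = (5, 3).
v_3 = A·v_2 = (-17, -23).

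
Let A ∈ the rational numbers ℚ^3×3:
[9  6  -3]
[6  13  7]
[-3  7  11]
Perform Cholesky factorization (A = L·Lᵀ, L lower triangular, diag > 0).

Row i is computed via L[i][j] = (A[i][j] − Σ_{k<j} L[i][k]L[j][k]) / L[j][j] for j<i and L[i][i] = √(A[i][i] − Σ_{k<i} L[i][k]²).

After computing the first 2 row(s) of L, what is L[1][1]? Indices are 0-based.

L[1][1] = 3

Step 1: L[0][0] = √(9) = 3.
  L[1][0] = (6) / L[0][0] = 2.
Step 2: L[1][1] = √(9) = 3.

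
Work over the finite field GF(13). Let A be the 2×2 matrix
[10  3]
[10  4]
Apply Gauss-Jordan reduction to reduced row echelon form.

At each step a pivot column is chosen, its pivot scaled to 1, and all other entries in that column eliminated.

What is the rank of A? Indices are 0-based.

rank = 2

pivot(0,0)=10: scale R0 → (1, 12)
  clear (1,0): R1 −= (10)R0 → (0, 1)
pivot(1,1)=1: scale R1 → (0, 1)
  clear (0,1): R0 −= (12)R1 → (1, 0)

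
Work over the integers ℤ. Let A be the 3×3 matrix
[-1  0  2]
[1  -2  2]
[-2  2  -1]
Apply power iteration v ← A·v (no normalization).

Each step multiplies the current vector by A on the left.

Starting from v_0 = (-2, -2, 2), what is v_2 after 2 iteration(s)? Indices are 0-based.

v_0 = (-2, -2, 2).
v_1 = A·v_0 = (6, 6, -2).
v_2 = A·v_1 = (-10, -10, 2).

v_2 = (-10, -10, 2)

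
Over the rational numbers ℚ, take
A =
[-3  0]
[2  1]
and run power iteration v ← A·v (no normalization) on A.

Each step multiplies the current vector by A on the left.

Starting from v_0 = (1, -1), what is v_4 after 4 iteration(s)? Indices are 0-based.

v_4 = (81, -41)

v_0 = (1, -1).
v_1 = A·v_0 = (-3, 1).
v_2 = A·v_1 = (9, -5).
v_3 = A·v_2 = (-27, 13).
v_4 = A·v_3 = (81, -41).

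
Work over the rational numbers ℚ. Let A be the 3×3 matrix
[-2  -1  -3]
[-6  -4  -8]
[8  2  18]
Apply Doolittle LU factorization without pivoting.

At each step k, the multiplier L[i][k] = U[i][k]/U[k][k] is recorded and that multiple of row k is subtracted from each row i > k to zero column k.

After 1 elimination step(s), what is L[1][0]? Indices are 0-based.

L[1][0] = 3

[col 0] pivot -2
  R1 -= 3*R0 → (0, -1, 1)  (L[1][0] := 3)
  R2 -= -4*R0 → (0, -2, 6)  (L[2][0] := -4)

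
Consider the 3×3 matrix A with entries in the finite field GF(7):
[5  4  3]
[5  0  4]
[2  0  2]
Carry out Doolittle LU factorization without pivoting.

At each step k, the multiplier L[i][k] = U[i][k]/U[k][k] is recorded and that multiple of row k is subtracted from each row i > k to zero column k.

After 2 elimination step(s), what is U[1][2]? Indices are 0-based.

U[1][2] = 1

[col 0] pivot 5
  R1 -= 1*R0 → (0, 3, 1)  (L[1][0] := 1)
  R2 -= 6*R0 → (0, 4, 5)  (L[2][0] := 6)
[col 1] pivot 3
  R2 -= 6*R1 → (0, 0, 6)  (L[2][1] := 6)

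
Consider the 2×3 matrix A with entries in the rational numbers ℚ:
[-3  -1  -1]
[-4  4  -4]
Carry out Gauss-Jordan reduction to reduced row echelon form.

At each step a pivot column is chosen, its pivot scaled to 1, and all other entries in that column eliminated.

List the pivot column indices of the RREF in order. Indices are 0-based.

pivot columns: 0, 1

pivot(0,0)=-3: scale R0 → (1, 1/3, 1/3)
  clear (1,0): R1 −= (-4)R0 → (0, 16/3, -8/3)
pivot(1,1)=16/3: scale R1 → (0, 1, -1/2)
  clear (0,1): R0 −= (1/3)R1 → (1, 0, 1/2)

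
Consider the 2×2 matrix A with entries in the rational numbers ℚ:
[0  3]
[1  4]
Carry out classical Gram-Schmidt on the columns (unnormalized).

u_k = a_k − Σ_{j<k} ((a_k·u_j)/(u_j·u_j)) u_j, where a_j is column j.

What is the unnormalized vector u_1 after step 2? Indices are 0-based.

Step 1: u_0 = a_0 = (0, 1).
Step 2: u_1 = a_1 − (4)·u_0 = (3, 0).

u_1 = (3, 0)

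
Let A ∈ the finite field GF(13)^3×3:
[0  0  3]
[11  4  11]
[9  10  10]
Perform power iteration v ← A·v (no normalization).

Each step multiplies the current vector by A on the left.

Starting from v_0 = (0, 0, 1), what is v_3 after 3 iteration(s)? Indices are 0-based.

v_0 = (0, 0, 1).
v_1 = A·v_0 = (3, 11, 10).
v_2 = A·v_1 = (4, 5, 3).
v_3 = A·v_2 = (9, 6, 12).

v_3 = (9, 6, 12)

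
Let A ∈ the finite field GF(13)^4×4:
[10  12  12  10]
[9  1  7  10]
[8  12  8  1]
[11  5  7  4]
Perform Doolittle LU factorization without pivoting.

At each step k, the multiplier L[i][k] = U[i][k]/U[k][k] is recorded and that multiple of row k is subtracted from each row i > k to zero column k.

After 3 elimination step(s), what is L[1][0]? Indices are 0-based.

k=0: U[0][0]=10
  eliminate (1,0): mult=10, new row 1: (0, 11, 4, 1); set L[1][0]=10
  eliminate (2,0): mult=6, new row 2: (0, 5, 1, 6); set L[2][0]=6
  eliminate (3,0): mult=5, new row 3: (0, 10, 12, 6); set L[3][0]=5
k=1: U[1][1]=11
  eliminate (2,1): mult=4, new row 2: (0, 0, 11, 2); set L[2][1]=4
  eliminate (3,1): mult=8, new row 3: (0, 0, 6, 11); set L[3][1]=8
k=2: U[2][2]=11
  eliminate (3,2): mult=10, new row 3: (0, 0, 0, 4); set L[3][2]=10

L[1][0] = 10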